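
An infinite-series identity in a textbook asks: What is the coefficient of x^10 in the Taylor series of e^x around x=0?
Taylor series of e^x = Σ x^n/n!
Coefficient of x^10 = 1/10! = 1/3628800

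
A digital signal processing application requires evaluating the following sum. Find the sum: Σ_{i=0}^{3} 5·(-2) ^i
Geometric series: S = a(1 - r^n)/(1 - r)
a = 5, r = -2, n = 4
S = 5(1-16)/3 = -25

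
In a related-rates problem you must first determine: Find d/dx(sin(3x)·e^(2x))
Product rule: (fg)'=f'g + fg'
f=sin(3x), f'=3·cos(3x)
g=e^(2x), g'=2·e^(2x)

Answer: 3·cos(3x)·e^(2x) + 2·sin(3x)·e^(2x)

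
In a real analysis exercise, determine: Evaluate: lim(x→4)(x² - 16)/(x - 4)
Factor: (x² - 16) = (x-4)(x+4)
Cancel (x-4): lim(x→4) (x+4) = 8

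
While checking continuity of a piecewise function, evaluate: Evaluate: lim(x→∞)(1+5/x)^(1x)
Rewrite as [(1 + 5/x)^x]^1.
lim(1 + 5/x)^x=e^5, so limit=(e^5)^1=e^5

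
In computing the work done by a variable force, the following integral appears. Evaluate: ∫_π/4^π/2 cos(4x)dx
Antiderivative: sin(4x)/4
Evaluate at bounds: [sin(4·π/2)/4] - [sin(4·π/4)/4]
= ((0) - (0))/4 = 0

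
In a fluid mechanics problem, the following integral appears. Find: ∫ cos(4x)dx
Using substitution u=4x: ∫ cos(u) du/4=sin(u)/4+C

Answer: (1/4)sin(4x)+C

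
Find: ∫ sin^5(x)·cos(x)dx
Let u = sin(x), du = cos(x) dx
∫ u^5 du = u^6/6+C

Answer: sin^6(x)/6+C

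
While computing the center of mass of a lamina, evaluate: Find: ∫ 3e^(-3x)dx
Since d/dx[e^(-3x)] = -3e^(-3x), we get -1 e^(-3x) + C

Answer: -e^(-3x) + C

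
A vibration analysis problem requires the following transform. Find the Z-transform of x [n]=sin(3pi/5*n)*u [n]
Z{sin(w0 * n) * u[n]} = z * sin(w0)/(z^2-2z * cos(w0)+1)
With w0 = 3pi/5: X(z) = z * sin(3pi/5)/(z^2-2z * cos(3pi/5)+1)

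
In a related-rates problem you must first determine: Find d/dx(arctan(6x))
d/dx[arctan(u)]=u'/(1+u²), u=6x, u'=6

Answer: 6/(1+36x²)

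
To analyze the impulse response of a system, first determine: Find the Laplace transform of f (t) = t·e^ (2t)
L{t·e^(at)}=1/(s-a)²
L{t·e^(2t)}=1/(s-2)²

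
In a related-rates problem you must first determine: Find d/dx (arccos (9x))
d/dx[arccos(u)] = -u'/√(1-u²), u = 9x, u' = 9

Answer: -9/√(1-81x²)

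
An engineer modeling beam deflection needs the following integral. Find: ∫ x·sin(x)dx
By parts: u = x, dv = sin(x) dx
du = dx, v = -cos(x)
= -x·cos(x)+sin(x)+C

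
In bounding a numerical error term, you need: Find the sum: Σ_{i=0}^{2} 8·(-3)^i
Geometric series: S = a(1 - r^n)/(1 - r)
a = 8, r = -3, n = 3
S = 8(1 + 27)/4 = 56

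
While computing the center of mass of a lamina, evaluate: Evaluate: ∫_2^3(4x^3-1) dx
Step 1: Find antiderivative F(x) = x^4 - x
Step 2: F(3) - F(2) = 78 - (14) = 64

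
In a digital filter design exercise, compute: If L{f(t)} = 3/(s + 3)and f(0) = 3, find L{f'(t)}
L{f'(t)} = s·F(s) - f(0) = 3s/(s + 3) - 3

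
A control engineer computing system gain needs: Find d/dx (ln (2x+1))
Chain rule: d/dx[ln(u)]=u'/u where u=2x + 1
u'=2

Answer: (2)/(2x + 1)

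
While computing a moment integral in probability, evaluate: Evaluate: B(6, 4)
B(x,y) = Γ(x)Γ(y)/Γ(x+y) = (x-1)!(y-1)!/(x+y-1)!
B(6,4) = 5!·3!/9! = 1/504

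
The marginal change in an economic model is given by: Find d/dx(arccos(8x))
d/dx[arccos(u)]=-u'/√(1-u²), u=8x, u'=8

Answer: -8/√(1 - 64x²)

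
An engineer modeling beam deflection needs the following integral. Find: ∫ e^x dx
Since d/dx[e^x]=+e^x, we get 1e^x+C

Answer: e^x+C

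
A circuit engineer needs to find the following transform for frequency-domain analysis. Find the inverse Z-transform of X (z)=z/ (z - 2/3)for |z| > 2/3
Standard pair: z/(z-a) <-> a^n*u[n] for causal signals
With a=2/3: x[n]=(2/3)^n*u[n]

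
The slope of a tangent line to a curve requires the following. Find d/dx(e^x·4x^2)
Product rule: (fg)'=f'g+fg'
f=e^x, f'=e^x
g=4x^2, g'=8x

Answer: 4·e^x·x^2+8·e^x·x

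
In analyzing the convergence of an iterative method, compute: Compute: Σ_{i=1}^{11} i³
Using formula: Σ i^3=[n(n + 1)/2]²=[11·12/2]²=4356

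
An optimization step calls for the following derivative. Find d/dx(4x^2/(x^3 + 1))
Quotient rule: (f/g)' = (f'g - fg')/g²
f = 4x^2, f' = 8x
g = x^3 + 1, g' = 3x^2

Answer: (8x·(x^3 + 1) - 12x^4)/(x^3 + 1)²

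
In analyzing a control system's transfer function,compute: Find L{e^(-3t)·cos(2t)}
First shifting: L{e^(at)f(t)}=F(s-a)
L{cos(2t)}=s/(s²+4)
Shift: (s+3)/((s+3)²+4)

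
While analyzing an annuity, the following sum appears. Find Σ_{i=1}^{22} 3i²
=3·n(n + 1)(2n + 1)/6=3·22·23·45/6=11385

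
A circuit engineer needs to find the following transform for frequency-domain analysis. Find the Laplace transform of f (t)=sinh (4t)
L{sinh(at)} = a/(s²-a²)
L{sinh(4t)} = 4/(s²-16)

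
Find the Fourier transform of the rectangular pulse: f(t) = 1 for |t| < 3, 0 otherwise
F(omega)=integral from -3 to 3 of e^(-j*omega*t) dt
=2*sin(3*omega)/omega=6*sinc(3*omega/pi)

Answer: 2*sin(3*omega)/omega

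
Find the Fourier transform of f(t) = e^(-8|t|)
Using the standard pair: F{e^(-a|t|)}=2a/(a^2 + omega^2)
With a=8: F(omega)=16/(64 + omega^2)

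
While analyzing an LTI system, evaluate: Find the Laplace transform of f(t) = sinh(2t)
L{sinh(at)}=a/(s²-a²)
L{sinh(2t)}=2/(s²-4)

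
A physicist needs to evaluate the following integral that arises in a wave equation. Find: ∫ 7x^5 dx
Using power rule: ∫ 7x^5 dx=7/6 x^6 + C=(7/6)x^6 + C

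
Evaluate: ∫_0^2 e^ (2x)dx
Antiderivative: (1/2)e^(2x)
Evaluate: (1/2)(e^4 - 1)

Answer: (e^4 - 1)/2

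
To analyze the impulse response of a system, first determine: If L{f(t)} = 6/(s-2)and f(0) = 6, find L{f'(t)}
L{f'(t)}=s·F(s) - f(0)=6s/(s-2) - 6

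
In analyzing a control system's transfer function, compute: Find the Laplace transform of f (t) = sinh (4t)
L{sinh(at)}=a/(s²-a²)
L{sinh(4t)}=4/(s²-16)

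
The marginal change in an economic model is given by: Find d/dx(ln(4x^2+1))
Chain rule: d/dx[ln(u)] = u'/u where u = 4x^2+1
u' = 8x

Answer: (8x)/(4x^2+1)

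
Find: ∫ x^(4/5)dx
Power rule: ∫ x^(4/5) dx = x^(9/5)/(9/5) + C

Answer: (5/9)·x^(9/5) + C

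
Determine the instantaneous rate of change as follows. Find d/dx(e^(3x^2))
Chain rule: d/dx[e^u] = e^u · u' where u = 3x^2
u' = 6x

Answer: 6x·e^(3x^2)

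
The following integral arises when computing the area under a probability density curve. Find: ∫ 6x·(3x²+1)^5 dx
Let u=3x² + 1, du=6x dx
∫ u^5 du=u^6/6 + C

Answer: (3x² + 1)^6/6 + C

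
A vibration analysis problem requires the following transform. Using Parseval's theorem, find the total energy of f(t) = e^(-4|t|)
Parseval's theorem: E = integral |f(t)|^2 dt = (1/2pi) integral |F(omega)|^2 domega
E = integral_{-inf}^{inf} e^(-8|t|) dt = 2*integral_0^inf e^(-8t) dt = 2/(2*4) = 1/4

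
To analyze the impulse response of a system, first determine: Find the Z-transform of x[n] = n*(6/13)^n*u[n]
Using the property Z{n * a^n * u[n]} = az/(z-a)^2
With a = 6/13: X(z) = (6/13)z/(z - 6/13)^2, |z| > 6/13

Answer: (6/13)z/(z - 6/13)^2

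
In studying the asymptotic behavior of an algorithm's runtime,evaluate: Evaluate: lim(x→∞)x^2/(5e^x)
Apply L'Hôpital 2 times (∞/∞ each time):
Eventually get 2!/(5e^x) → 0

Answer: 0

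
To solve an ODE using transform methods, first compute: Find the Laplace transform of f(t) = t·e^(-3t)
L{t·e^(at)}=1/(s-a)²
L{t·e^(-3t)}=1/(s + 3)²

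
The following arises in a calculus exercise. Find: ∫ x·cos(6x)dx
By parts: u=x, dv=cos(6x) dx
du=dx, v=sin(6x)/6
=x·sin(6x)/6 + cos(6x)/6² + C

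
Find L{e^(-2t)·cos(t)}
First shifting: L{e^(at)f(t)} = F(s-a)
L{cos(t)} = s/(s²+1)
Shift: (s+2)/((s+2)²+1)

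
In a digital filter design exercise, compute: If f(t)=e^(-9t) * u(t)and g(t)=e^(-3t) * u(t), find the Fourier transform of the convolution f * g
By the convolution theorem: F{f*g}=F(omega)*G(omega)
F(omega)=1/(9+j*omega), G(omega)=1/(3+j*omega)
F{f*g}=1/((9+j*omega)(3+j*omega))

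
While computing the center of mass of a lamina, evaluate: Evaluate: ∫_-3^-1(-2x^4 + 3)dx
Step 1: Find antiderivative F(x) = (-2/5)x^5+3x
Step 2: F(-1) - F(-3) = -13/5 - (441/5) = -454/5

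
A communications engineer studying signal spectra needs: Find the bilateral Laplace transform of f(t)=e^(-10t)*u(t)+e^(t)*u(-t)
For e^(-10t) * u(t): L = 1/(s+10), Re(s) > -10
For e^(t) * u(-t): L = -1/(s-1), Re(s) < 1
Combined: F(s) = 1/(s+10)-1/(s-1), -10 < Re(s) < 1

Answer: 1/(s+10)-1/(s-1), ROC: -10 < Re(s) < 1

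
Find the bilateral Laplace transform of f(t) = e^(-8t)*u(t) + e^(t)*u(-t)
For e^(-8t) * u(t): L=1/(s+8), Re(s) > -8
For e^(t) * u(-t): L=-1/(s-1), Re(s) < 1
Combined: F(s)=1/(s+8)-1/(s-1), -8 < Re(s) < 1

Answer: 1/(s+8)-1/(s-1), ROC: -8 < Re(s) < 1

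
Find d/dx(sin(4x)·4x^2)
Product rule: (fg)' = f'g + fg'
f = sin(4x), f' = 4·cos(4x)
g = 4x^2, g' = 8x

Answer: 16·cos(4x)·x^2 + 8·sin(4x)·x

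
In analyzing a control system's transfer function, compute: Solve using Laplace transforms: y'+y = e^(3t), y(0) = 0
Take L: sY - 0 + Y = 1/(s-3)
Y(s + 1) = 1/(s-3) + 0
Y = 1/((s-3)(s + 1)) + 0/(s + 1)
Partial fractions: 1/((s-3)(s + 1)) = (1/4)/(s-3) - (1/4)/(s + 1)
So Y = (1/4)/(s-3) - (1/4)/(s + 1)
Inverse Laplace transform (L^(-1){1/(s-3)} = e^(3t), L^(-1){1/(s + 1)} = e^(-t)):

Answer: y(t) = (1/4)·e^(3t) - (1/4)·e^(-t)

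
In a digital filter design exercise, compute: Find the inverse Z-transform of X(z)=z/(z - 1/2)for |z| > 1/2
Standard pair: z/(z-a) <-> a^n * u[n] for causal signals
With a = 1/2: x[n] = (1/2)^n * u[n]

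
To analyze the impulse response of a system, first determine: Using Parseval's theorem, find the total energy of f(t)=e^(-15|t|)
Parseval's theorem: E=integral |f(t)|^2 dt=(1/2pi) integral |F(omega)|^2 domega
E=integral_{-inf}^{inf} e^(-30|t|) dt=2*integral_0^inf e^(-30t) dt=2/(2*15)=1/15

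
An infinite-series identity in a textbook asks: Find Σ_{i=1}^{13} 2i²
= 2·n(n+1)(2n+1)/6 = 2·13·14·27/6 = 1638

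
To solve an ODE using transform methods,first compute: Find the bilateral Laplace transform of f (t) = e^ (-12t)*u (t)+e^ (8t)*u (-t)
For e^(-12t) * u(t): L = 1/(s+12), Re(s) > -12
For e^(8t) * u(-t): L = -1/(s-8), Re(s) < 8
Combined: F(s) = 1/(s+12)-1/(s-8), -12 < Re(s) < 8

Answer: 1/(s+12)-1/(s-8), ROC: -12 < Re(s) < 8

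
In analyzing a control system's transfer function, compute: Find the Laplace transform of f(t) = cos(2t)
L{cos(wt)} = s/(s² + w²)
L{cos(2t)} = s/(s² + 4)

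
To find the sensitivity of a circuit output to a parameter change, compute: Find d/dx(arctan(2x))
d/dx[arctan(u)]=u'/(1+u²), u=2x, u'=2

Answer: 2/(1+4x²)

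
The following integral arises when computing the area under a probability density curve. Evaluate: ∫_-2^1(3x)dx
Step 1: Find antiderivative F(x) = (3/2)x^2
Step 2: F(1) - F(-2) = 3/2 - (6) = -9/2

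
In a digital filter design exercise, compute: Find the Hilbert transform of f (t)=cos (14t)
The Hilbert transform shifts each frequency component by -pi/2.
H{cos(wt)} = sin(wt)
With w = 14: H{cos(14t)} = sin(14t)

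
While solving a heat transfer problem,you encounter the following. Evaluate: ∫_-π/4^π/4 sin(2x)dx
Antiderivative: -cos(2x)/2
Evaluate at bounds: [-cos(2·π/4)/2] - [-cos(2·-π/4)/2]
=(-(0)+(0))/2=0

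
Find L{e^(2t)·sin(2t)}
First shifting: L{e^(at)f(t)} = F(s-a)
L{sin(2t)} = 2/(s² + 4)
Shift: 2/((s-2)² + 4)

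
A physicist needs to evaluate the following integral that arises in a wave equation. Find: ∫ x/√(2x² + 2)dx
Let u=2x²+2, du=4x dx
∫ (1/4)·u^(-1/2) du=√u/2+C

Answer: √(2x²+2)/2+C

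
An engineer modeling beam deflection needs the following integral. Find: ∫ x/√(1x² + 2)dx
Let u=x² + 2, du=2x dx
∫ (1/2)·u^(-1/2) du=√u + C

Answer: √(x² + 2) + C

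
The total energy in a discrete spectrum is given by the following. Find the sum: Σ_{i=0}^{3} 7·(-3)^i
Geometric series: S = a(1 - r^n)/(1 - r)
a = 7, r = -3, n = 4
S = 7(1-81)/4 = -140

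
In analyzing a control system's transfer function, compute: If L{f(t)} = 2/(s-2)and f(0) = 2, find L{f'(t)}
L{f'(t)} = s·F(s) - f(0) = 2s/(s-2)-2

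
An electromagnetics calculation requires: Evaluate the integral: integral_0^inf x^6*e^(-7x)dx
This is a Gamma integral. Substitute u=7x (du=7 dx):
integral_0^inf x^6*e^(-7x) dx=(1/7^7) integral_0^inf u^6*e^(-u) du
=Gamma(7)/7^7=6!/7^7=720/823543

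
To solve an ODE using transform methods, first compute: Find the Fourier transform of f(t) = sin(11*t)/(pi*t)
sin(W * t)/(pi * t)=(W/pi) * sinc(W * t/pi) is the impulse response of the ideal low-pass filter with cutoff W (here W=11).
Its Fourier transform is a rectangular function:
F(omega)=1 for |omega| < 11, 0 otherwise

Answer: rect(omega/22) [i.e., 1 for |omega| < 11, 0 otherwise]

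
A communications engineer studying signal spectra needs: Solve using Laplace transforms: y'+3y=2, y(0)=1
Take L of both sides: sY(s)-1+3Y(s) = 2/s
Y(s)(s+3) = 2/s+1
Y(s) = 2/(s(s+3))+1/(s+3)
Partial fractions: 2/(s(s+3)) = (2/3)/s - (2/3)/(s+3)
So Y(s) = (2/3)/s+(1/3)/(s+3)
Inverse transform (L^(-1){1/s} = 1, L^(-1){1/(s+3)} = e^(-3t)):

Answer: y(t) = 2/3+(1/3)·e^(-3t)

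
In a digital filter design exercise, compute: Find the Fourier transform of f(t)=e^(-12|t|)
Using the standard pair: F{e^(-a|t|)} = 2a/(a^2 + omega^2)
With a = 12: F(omega) = 24/(144 + omega^2)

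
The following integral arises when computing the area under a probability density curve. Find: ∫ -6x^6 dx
Using power rule: ∫ -6x^6 dx=-6/7 x^7+C=(-6/7)x^7+C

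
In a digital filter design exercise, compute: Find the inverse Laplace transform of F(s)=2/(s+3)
L^(-1){2/(s-a)}=c·e^(at)
Here a=-3, c=2

Answer: 2e^(-3t)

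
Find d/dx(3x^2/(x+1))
Quotient rule: (f/g)'=(f'g - fg')/g²
f=3x^2, f'=6x
g=x+1, g'=1

Answer: (6x·(x+1)-3x^2)/(x+1)²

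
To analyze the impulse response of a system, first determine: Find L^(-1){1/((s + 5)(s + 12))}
Partial fractions: 1/((s+5)(s+12)) = A/(s+5)+B/(s+12)
Cover-up: A = 1/(s+12)|_{s = -5} = 1/7; B = 1/(s+5)|_{s = -12} = -1/7
L^(-1) = (1/7)e^(-5t) - (1/7)e^(-12t)

Answer: (1/7)(e^(-5t) - e^(-12t))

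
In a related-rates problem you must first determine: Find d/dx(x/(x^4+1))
Quotient rule: (f/g)' = (f'g - fg')/g²
f = x, f' = 1
g = x^4+1, g' = 4x^3

Answer: (1·(x^4+1)-4x^4)/(x^4+1)²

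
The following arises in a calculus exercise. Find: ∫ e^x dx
Since d/dx[e^x] = + e^x, we get 1e^x + C

Answer: e^x + C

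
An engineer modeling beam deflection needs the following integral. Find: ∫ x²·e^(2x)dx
Integration by parts twice:
First: u = x², dv = e^(2x) dx => x²e^(2x)/2 - (2/2)∫ xe^(2x) dx
Second (∫ xe^(2x) dx): xe^(2x)/2 - e^(2x)/4
Combining: e^(2x)(x²/2 - 2x/4 + 2/8) + C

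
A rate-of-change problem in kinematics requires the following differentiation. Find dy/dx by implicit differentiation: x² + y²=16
Differentiate both sides: 2x+2y·(dy/dx)=0
Solve: dy/dx=-2x/(2y)=-x/y

Answer: dy/dx=-x/y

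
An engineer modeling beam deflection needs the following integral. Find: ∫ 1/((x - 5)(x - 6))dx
Partial fractions: 1/((x-5)(x-6))=A/(x-5) + B/(x-6)
A=-1, B=1
∫ [-1· 1/(x-5) + 1· 1/(x-6)] dx
=(1)[ln|x-6| - ln|x-5|] + C

Answer: ln|(x-6)/(x-5)| + C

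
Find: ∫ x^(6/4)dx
Power rule: ∫ x^(3/2) dx = x^(5/2)/(5/2) + C

Answer: (2/5)·x^(5/2) + C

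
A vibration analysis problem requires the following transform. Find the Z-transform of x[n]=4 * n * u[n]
Z{n * u[n]} = z/(z-1)^2
By linearity: Z{4 * n * u[n]} = 4z/(z-1)^2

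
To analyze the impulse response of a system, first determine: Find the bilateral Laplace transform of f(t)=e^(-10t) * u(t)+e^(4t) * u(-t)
For e^(-10t)*u(t): L=1/(s + 10), Re(s) > -10
For e^(4t)*u(-t): L=-1/(s-4), Re(s) < 4
Combined: F(s)=1/(s + 10) - 1/(s-4), -10 < Re(s) < 4

Answer: 1/(s + 10) - 1/(s-4), ROC: -10 < Re(s) < 4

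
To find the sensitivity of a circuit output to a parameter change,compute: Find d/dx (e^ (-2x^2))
Chain rule: d/dx[e^u] = e^u · u' where u = -2x^2
u' = -4x

Answer: -4x·e^(-2x^2)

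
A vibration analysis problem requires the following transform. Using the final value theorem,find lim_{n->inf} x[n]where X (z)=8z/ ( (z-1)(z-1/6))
Final value theorem: lim x[n] = lim_{z->1} (z-1) * X(z)
(z-1) * X(z) = 8z/(z-1/6)
As z->1: 8/(1-1/6) = 8/(5/6) = 48/5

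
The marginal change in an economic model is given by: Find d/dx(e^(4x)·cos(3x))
Product rule: (fg)'=f'g+fg'
f=e^(4x), f'=4·e^(4x)
g=cos(3x), g'=-3·sin(3x)

Answer: 4·e^(4x)·cos(3x)-3·e^(4x)·sin(3x)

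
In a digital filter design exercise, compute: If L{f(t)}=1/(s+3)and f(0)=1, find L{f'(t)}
L{f'(t)}=s·F(s) - f(0)=s/(s + 3) - 1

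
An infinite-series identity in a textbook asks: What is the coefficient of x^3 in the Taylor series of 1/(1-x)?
1/(1-x) = Σ x^n for |x|<1
All coefficients are 1

Answer: 1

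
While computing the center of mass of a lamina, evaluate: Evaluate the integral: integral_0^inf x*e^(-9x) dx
This is a Gamma integral. Substitute u = 9x (du = 9 dx):
integral_0^inf x * e^(-9x) dx = (1/9^2) integral_0^inf u^1 * e^(-u) du
= Gamma(2)/9^2 = 1!/9^2 = 1/81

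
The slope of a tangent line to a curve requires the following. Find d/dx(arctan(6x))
d/dx[arctan(u)]=u'/(1+u²), u=6x, u'=6

Answer: 6/(1+36x²)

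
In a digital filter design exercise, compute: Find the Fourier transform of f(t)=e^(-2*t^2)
The Fourier transform of a Gaussian e^(-a*t^2) is sqrt(pi/a)*e^(-omega^2/(4a)).
With a = 2: F(omega) = sqrt(pi/2)*e^(-omega^2/8)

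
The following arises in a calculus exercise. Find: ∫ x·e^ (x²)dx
Let u=x², du=2x dx
∫ (1/2)e^u du=e^u/2+C

Answer: e^(x²)/2+C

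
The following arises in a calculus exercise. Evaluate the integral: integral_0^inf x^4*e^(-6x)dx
This is a Gamma integral. Substitute u=6x (du=6 dx):
integral_0^inf x^4*e^(-6x) dx=(1/6^5) integral_0^inf u^4*e^(-u) du
=Gamma(5)/6^5=4!/6^5=24/7776

Answer: 1/324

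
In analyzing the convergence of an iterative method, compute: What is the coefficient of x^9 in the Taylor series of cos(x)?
cos(x) has only even powers. Coefficient of x^9=0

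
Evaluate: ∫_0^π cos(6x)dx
Antiderivative: sin(6x)/6
Evaluate at bounds: [sin(6·π)/6] - [sin(6·0)/6]
= ((0) - (0))/6 = 0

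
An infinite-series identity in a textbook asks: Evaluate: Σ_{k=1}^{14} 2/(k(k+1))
Partial fractions: 2/(k(k+1))=2/k - 2/(k+1)
Telescoping sum: 2(1-1/15)=2·14/15

Answer: 28/15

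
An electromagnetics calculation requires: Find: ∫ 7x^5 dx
Using power rule: ∫ 7x^5 dx=7/6 x^6+C=(7/6)x^6+C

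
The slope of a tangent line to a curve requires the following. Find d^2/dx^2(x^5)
Apply power rule 2 times:
d^1: 5x^4
d^2: 20x^3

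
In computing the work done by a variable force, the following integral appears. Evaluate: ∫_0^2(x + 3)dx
Step 1: Find antiderivative F(x)=(1/2)x^2+3x
Step 2: F(2) - F(0)=8 - (0)=8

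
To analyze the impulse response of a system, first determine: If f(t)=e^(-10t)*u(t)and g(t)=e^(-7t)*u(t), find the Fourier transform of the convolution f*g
By the convolution theorem: F{f * g} = F(omega) * G(omega)
F(omega) = 1/(10+j * omega), G(omega) = 1/(7+j * omega)
F{f * g} = 1/((10+j * omega)(7+j * omega))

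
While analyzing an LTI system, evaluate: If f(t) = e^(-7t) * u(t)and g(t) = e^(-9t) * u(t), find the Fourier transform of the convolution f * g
By the convolution theorem: F{f*g} = F(omega)*G(omega)
F(omega) = 1/(7+j*omega), G(omega) = 1/(9+j*omega)
F{f*g} = 1/((7+j*omega)(9+j*omega))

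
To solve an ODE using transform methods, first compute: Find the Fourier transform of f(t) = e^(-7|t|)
Using the standard pair: F{e^(-a|t|)} = 2a/(a^2+omega^2)
With a = 7: F(omega) = 14/(49+omega^2)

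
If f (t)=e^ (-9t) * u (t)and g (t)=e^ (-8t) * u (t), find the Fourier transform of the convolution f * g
By the convolution theorem: F{f * g}=F(omega) * G(omega)
F(omega)=1/(9+j * omega), G(omega)=1/(8+j * omega)
F{f * g}=1/((9+j * omega)(8+j * omega))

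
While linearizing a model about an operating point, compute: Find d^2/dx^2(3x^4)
Apply power rule 2 times:
d^1: 12x^3
d^2: 36x^2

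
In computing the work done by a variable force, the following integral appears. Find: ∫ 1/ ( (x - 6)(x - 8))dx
Partial fractions: 1/((x-6)(x-8))=A/(x-6)+B/(x-8)
A=-1/2, B=1/2
∫ [-1/2· 1/(x-6)+1/2· 1/(x-8)] dx
=(1/2)[ln|x-8| - ln|x-6|]+C

Answer: (1/2)·ln|(x-8)/(x-6)|+C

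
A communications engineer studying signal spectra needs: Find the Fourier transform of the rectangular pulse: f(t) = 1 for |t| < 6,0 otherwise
F(omega)=integral from -6 to 6 of e^(-j * omega * t) dt
=2 * sin(6 * omega)/omega=12 * sinc(6 * omega/pi)

Answer: 2 * sin(6 * omega)/omega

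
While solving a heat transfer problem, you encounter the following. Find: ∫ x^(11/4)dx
Power rule: ∫ x^(11/4) dx = x^(15/4)/(15/4)+C

Answer: (4/15)·x^(15/4)+C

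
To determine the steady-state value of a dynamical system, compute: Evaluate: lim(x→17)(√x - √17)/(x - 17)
Multiply by conjugate (√x+√17)/(√x+√17):
= (x - 17)/((x - 17)(√x+√17)) = 1/(√x+√17)
As x → 17: 1/(2√17)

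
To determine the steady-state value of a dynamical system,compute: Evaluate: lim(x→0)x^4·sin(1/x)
Squeeze theorem: -|x^4| ≤ x^4·sin(1/x) ≤ |x^4|
Since x^4 → 0 as x → 0, by squeeze theorem the limit is 0

Answer: 0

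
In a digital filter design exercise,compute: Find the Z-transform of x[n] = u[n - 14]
Using the time-shift property: Z{u[n-14]}=z^(-14)*z/(z-1)
=z^(-13)/(z-1)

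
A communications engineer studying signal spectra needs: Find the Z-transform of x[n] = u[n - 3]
Using the time-shift property: Z{u[n-3]}=z^(-3) * z/(z-1)
=z^(-2)/(z-1)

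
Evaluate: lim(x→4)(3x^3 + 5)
Polynomial is continuous, so substitute x=4:
3·4^3+5=197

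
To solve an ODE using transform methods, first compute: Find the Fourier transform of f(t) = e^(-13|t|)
Using the standard pair: F{e^(-a|t|)} = 2a/(a^2 + omega^2)
With a = 13: F(omega) = 26/(169 + omega^2)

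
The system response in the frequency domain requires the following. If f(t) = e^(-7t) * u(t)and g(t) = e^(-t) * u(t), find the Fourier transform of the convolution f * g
By the convolution theorem: F{f * g} = F(omega) * G(omega)
F(omega) = 1/(7 + j * omega), G(omega) = 1/(1 + j * omega)
F{f * g} = 1/((7 + j * omega)(1 + j * omega))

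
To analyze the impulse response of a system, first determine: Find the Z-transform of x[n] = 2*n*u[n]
Z{n * u[n]} = z/(z-1)^2
By linearity: Z{2 * n * u[n]} = 2z/(z-1)^2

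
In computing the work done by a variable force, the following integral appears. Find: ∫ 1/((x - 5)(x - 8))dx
Partial fractions: 1/((x-5)(x-8)) = A/(x-5) + B/(x-8)
A = -1/3, B = 1/3
∫ [-1/3· 1/(x-5) + 1/3· 1/(x-8)] dx
= (1/3)[ln|x-8| - ln|x-5|] + C

Answer: (1/3)·ln|(x-8)/(x-5)| + C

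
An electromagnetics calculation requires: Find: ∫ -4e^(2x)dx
Since d/dx[e^(2x)]=2e^(2x), we get -2 e^(2x) + C

Answer: -2e^(2x) + C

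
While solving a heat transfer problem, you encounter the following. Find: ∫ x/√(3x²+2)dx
Let u=3x²+2, du=6x dx
∫ (1/6)·u^(-1/2) du=√u/3+C

Answer: √(3x²+2)/3+C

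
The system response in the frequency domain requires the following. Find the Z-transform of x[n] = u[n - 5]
Using the time-shift property: Z{u[n-5]} = z^(-5) * z/(z-1)
= z^(-4)/(z-1)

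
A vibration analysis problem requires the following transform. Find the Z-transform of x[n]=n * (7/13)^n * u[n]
Using the property Z{n * a^n * u[n]}=az/(z-a)^2
With a=7/13: X(z)=(7/13)z/(z - 7/13)^2, |z| > 7/13

Answer: (7/13)z/(z - 7/13)^2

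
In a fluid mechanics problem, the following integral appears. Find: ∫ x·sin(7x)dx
By parts: u = x, dv = sin(7x) dx
du = dx, v = -cos(7x)/7
= -x·cos(7x)/7 + sin(7x)/7² + C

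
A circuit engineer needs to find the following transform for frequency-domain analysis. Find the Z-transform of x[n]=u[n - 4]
Using the time-shift property: Z{u[n-4]}=z^(-4) * z/(z-1)
=z^(-3)/(z-1)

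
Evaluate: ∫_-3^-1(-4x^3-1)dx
Step 1: Find antiderivative F(x) = -x^4 - x
Step 2: F(-1) - F(-3) = 0 - (-78) = 78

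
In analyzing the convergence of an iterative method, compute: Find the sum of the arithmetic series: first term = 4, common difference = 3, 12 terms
Last term: a_n=4 + (12 - 1)·3=37
Sum=n(a_1 + a_n)/2=12(4 + 37)/2=246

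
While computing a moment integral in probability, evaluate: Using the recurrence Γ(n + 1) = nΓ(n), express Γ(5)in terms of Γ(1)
Γ(5) = 4Γ(4) = 4·3Γ(3) = ... = 4!·Γ(1) = 24·Γ(1)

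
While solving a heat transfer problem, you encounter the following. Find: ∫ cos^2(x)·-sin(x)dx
Let u=cos(x), du=-sin(x) dx
∫ u^2 du=u^3/3+C

Answer: cos^3(x)/3+C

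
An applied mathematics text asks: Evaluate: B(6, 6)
B(x,y) = Γ(x)Γ(y)/Γ(x + y) = (x-1)!(y-1)!/(x + y-1)!
B(6,6) = 5!·5!/11! = 1/2772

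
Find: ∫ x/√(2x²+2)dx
Let u = 2x²+2, du = 4x dx
∫ (1/4)·u^(-1/2) du = √u/2+C

Answer: √(2x²+2)/2+C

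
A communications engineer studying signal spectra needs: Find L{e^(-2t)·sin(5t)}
First shifting: L{e^(at)f(t)}=F(s-a)
L{sin(5t)}=5/(s²+25)
Shift: 5/((s+2)²+25)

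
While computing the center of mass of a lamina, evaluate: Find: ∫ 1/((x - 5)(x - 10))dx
Partial fractions: 1/((x-5)(x-10))=A/(x-5)+B/(x-10)
A=-1/5, B=1/5
∫ [-1/5· 1/(x-5)+1/5· 1/(x-10)] dx
=(1/5)[ln|x-10| - ln|x-5|]+C

Answer: (1/5)·ln|(x-10)/(x-5)|+C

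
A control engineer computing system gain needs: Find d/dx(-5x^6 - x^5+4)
Power rule: d/dx(ax^n) = n·a·x^(n-1)
Term by term: -30·x^5 - 5·x^4

Answer: -30x^5 - 5x^4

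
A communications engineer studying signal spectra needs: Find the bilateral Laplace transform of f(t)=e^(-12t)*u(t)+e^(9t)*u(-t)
For e^(-12t)*u(t): L=1/(s+12), Re(s) > -12
For e^(9t)*u(-t): L=-1/(s-9), Re(s) < 9
Combined: F(s)=1/(s+12)-1/(s-9), -12 < Re(s) < 9

Answer: 1/(s+12)-1/(s-9), ROC: -12 < Re(s) < 9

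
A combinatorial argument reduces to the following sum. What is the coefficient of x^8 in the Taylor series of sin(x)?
sin(x) has only odd powers. Coefficient of x^8=0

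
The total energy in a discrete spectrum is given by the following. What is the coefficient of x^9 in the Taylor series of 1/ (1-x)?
1/(1-x) = Σ x^n for |x|<1
All coefficients are 1

Answer: 1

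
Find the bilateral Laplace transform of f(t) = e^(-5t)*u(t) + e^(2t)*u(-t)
For e^(-5t) * u(t): L = 1/(s + 5), Re(s) > -5
For e^(2t) * u(-t): L = -1/(s-2), Re(s) < 2
Combined: F(s) = 1/(s + 5) - 1/(s-2), -5 < Re(s) < 2

Answer: 1/(s + 5) - 1/(s-2), ROC: -5 < Re(s) < 2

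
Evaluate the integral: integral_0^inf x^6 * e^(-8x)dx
This is a Gamma integral. Substitute u = 8x (du = 8 dx):
integral_0^inf x^6 * e^(-8x) dx = (1/8^7) integral_0^inf u^6 * e^(-u) du
= Gamma(7)/8^7 = 6!/8^7 = 720/2097152

Answer: 45/131072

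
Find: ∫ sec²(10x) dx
Since d/dx[tan(10x)] = 10sec²(10x), integral = tan(10x)/10+C

Answer: (1/10)tan(10x)+C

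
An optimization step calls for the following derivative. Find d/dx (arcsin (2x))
d/dx[arcsin(u)] = u'/√(1-u²), u = 2x, u' = 2

Answer: 2/√(1 - 4x²)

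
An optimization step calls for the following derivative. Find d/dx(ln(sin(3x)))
Chain rule: d/dx[ln(u)] = u'/u where u = sin(3x)
u' = 3cos(3x)

Answer: (3cos(3x))/(sin(3x))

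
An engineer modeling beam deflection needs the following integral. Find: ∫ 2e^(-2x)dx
Since d/dx[e^(-2x)]=-2e^(-2x), we get -1 e^(-2x)+C

Answer: -e^(-2x)+C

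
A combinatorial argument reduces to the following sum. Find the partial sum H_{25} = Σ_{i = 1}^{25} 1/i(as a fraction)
H_25 = 1 + 1/2 + 1/3 + ... + 1/25
= 34052522467/8923714800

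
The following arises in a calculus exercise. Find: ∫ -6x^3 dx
Using power rule: ∫ -6x^3 dx = -6/4 x^4+C = (-3/2)x^4+C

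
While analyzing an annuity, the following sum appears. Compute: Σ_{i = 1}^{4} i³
Using formula: Σ i^3 = [n(n + 1)/2]² = [4·5/2]² = 100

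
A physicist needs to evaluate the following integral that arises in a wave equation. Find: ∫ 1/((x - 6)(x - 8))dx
Partial fractions: 1/((x-6)(x-8)) = A/(x-6)+B/(x-8)
A = -1/2, B = 1/2
∫ [-1/2· 1/(x-6)+1/2· 1/(x-8)] dx
= (1/2)[ln|x-8| - ln|x-6|]+C

Answer: (1/2)·ln|(x-8)/(x-6)|+C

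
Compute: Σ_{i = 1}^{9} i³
Using formula: Σ i^3 = [n(n + 1)/2]² = [9·10/2]² = 2025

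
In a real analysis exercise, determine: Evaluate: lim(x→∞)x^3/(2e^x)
Apply L'Hôpital 3 times (∞/∞ each time):
Eventually get 3!/(2e^x) → 0

Answer: 0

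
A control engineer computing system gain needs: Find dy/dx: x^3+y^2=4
Differentiate: 3x^2 + 2y·(dy/dx) = 0
dy/dx = -3x^2/(2y)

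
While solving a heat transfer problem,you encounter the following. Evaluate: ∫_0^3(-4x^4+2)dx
Step 1: Find antiderivative F(x) = (-4/5)x^5+2x
Step 2: F(3) - F(0) = -942/5 - (0) = -942/5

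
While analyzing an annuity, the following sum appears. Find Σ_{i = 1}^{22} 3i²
= 3·n(n+1)(2n+1)/6 = 3·22·23·45/6 = 11385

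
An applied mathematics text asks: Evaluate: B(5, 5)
B(x,y) = Γ(x)Γ(y)/Γ(x+y) = (x-1)!(y-1)!/(x+y-1)!
B(5,5) = 4!·4!/9! = 1/630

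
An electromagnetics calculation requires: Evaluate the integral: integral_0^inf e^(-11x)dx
integral_0^inf e^(-11x) dx=[-1/11 * e^(-11x)]_0^inf
=0 - (-1/11)=1/11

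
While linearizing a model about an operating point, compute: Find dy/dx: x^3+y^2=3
Differentiate: 3x^2 + 2y·(dy/dx)=0
dy/dx=-3x^2/(2y)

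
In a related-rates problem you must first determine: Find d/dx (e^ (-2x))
Chain rule: d/dx[e^u]=e^u · u' where u=-2x
u'=-2

Answer: -2·e^(-2x)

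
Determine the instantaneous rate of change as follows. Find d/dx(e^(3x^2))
Chain rule: d/dx[e^u]=e^u · u' where u=3x^2
u'=6x

Answer: 6x·e^(3x^2)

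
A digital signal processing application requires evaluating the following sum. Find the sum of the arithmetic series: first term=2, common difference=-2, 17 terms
Last term: a_n = 2+(17-1)·-2 = -30
Sum = n(a_1+a_n)/2 = 17(2+(-30))/2 = -238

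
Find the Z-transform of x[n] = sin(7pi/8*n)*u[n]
Z{sin(w0*n)*u[n]} = z*sin(w0)/(z^2 - 2z*cos(w0) + 1)
With w0 = 7pi/8: X(z) = z*sin(7pi/8)/(z^2 - 2z*cos(7pi/8) + 1)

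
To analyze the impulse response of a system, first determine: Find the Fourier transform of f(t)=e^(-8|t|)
Using the standard pair: F{e^(-a|t|)}=2a/(a^2 + omega^2)
With a=8: F(omega)=16/(64 + omega^2)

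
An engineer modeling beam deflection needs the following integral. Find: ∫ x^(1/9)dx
Power rule: ∫ x^(1/9) dx=x^(10/9)/(10/9) + C

Answer: (9/10)·x^(10/9) + C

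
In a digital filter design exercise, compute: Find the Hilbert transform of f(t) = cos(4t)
The Hilbert transform shifts each frequency component by -pi/2.
H{cos(wt)}=sin(wt)
With w=4: H{cos(4t)}=sin(4t)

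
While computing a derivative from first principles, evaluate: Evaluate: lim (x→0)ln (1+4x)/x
L'Hôpital (0/0): lim 4/(1 + 4x) / 1 = 4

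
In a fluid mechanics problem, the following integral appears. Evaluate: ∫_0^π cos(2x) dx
Antiderivative: sin(2x)/2
Evaluate at bounds: [sin(2·π)/2] - [sin(2·0)/2]
=((0) - (0))/2=0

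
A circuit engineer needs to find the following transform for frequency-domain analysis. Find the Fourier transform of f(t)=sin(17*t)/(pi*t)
sin(W*t)/(pi*t)=(W/pi)*sinc(W*t/pi) is the impulse response of the ideal low-pass filter with cutoff W (here W=17).
Its Fourier transform is a rectangular function:
F(omega)=1 for |omega| < 17, 0 otherwise

Answer: rect(omega/34) [i.e., 1 for |omega| < 17, 0 otherwise]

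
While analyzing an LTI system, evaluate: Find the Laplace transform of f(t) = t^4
L{t^n}=n!/s^(n+1)
L{t^4}=4!/s^5=24/s^5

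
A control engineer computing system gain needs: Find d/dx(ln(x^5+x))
Chain rule: d/dx[ln(u)]=u'/u where u=x^5+x
u'=5x^4+1

Answer: (5x^4+1)/(x^5+x)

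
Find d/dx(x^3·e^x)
Product rule: (fg)' = f'g + fg'
f = x^3, f' = 3x^2
g = e^x, g' = e^x

Answer: 3x^2·e^x + x^3·e^x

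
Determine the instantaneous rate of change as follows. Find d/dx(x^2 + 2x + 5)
Power rule: d/dx(ax^n)=n·a·x^(n-1)
Term by term: 2·x + 2

Answer: 2x + 2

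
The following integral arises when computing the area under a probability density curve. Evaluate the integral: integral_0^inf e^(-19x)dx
integral_0^inf e^(-19x) dx = [-1/19*e^(-19x)]_0^inf
= 0 - (-1/19) = 1/19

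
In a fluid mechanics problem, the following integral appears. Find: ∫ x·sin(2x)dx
By parts: u=x, dv=sin(2x) dx
du=dx, v=-cos(2x)/2
=-x·cos(2x)/2 + sin(2x)/2² + C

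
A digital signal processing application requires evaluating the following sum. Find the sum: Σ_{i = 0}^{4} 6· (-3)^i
Geometric series: S=a(1 - r^n)/(1 - r)
a=6, r=-3, n=5
S=6(1 + 243)/4=366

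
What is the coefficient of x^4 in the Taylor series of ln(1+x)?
ln(1+x)=Σ (-1)^(n+1) x^n/n
Coefficient of x^4=(-1)^5/4=-1/4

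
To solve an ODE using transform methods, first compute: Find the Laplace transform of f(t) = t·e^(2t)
L{t·e^(at)} = 1/(s-a)²
L{t·e^(2t)} = 1/(s-2)²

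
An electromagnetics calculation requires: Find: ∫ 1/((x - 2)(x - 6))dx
Partial fractions: 1/((x-2)(x-6))=A/(x-2)+B/(x-6)
A=-1/4, B=1/4
∫ [-1/4· 1/(x-2)+1/4· 1/(x-6)] dx
=(1/4)[ln|x-6| - ln|x-2|]+C

Answer: (1/4)·ln|(x-6)/(x-2)|+C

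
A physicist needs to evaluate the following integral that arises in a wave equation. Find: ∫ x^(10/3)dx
Power rule: ∫ x^(10/3) dx=x^(13/3)/(13/3)+C

Answer: (3/13)·x^(13/3)+C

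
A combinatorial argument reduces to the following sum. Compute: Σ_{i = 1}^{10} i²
Using formula: Σ i^2 = n(n+1)(2n+1)/6 = 10·11·21/6 = 385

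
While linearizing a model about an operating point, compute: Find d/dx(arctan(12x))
d/dx[arctan(u)]=u'/(1+u²), u=12x, u'=12

Answer: 12/(1+144x²)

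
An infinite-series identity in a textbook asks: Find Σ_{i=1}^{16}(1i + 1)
= 1·Σ i + 1·16 = 1·136 + 16 = 152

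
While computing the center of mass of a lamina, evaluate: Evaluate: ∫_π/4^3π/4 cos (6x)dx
Antiderivative: sin(6x)/6
Evaluate at bounds: [sin(6·3π/4)/6] - [sin(6·π/4)/6]
=((1) - (-1))/6=1/3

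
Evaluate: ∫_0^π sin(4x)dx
Antiderivative: -cos(4x)/4
Evaluate at bounds: [-cos(4·π)/4] - [-cos(4·0)/4]
=(-(1) + (1))/4=0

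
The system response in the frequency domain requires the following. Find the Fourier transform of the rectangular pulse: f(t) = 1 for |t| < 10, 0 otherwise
F(omega)=integral from -10 to 10 of e^(-j * omega * t) dt
=2 * sin(10 * omega)/omega=20 * sinc(10 * omega/pi)

Answer: 2 * sin(10 * omega)/omega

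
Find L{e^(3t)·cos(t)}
First shifting: L{e^(at)f(t)} = F(s-a)
L{cos(t)} = s/(s² + 1)
Shift: (s-3)/((s-3)² + 1)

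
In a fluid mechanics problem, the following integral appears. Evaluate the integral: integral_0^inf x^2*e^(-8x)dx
This is a Gamma integral. Substitute u=8x (du=8 dx):
integral_0^inf x^2 * e^(-8x) dx=(1/8^3) integral_0^inf u^2 * e^(-u) du
=Gamma(3)/8^3=2!/8^3=2/512

Answer: 1/256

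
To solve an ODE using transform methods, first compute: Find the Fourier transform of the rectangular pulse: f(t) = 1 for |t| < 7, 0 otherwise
F(omega) = integral from -7 to 7 of e^(-j*omega*t) dt
= 2*sin(7*omega)/omega = 14*sinc(7*omega/pi)

Answer: 2*sin(7*omega)/omega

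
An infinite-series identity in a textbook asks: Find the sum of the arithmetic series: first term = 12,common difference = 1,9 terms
Last term: a_n = 12+(9-1)·1 = 20
Sum = n(a_1+a_n)/2 = 9(12+20)/2 = 144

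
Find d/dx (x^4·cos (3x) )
Product rule: (fg)' = f'g + fg'
f = x^4, f' = 4x^3
g = cos(3x), g' = -3·sin(3x)

Answer: 4x^3·cos(3x) - 3x^4·sin(3x)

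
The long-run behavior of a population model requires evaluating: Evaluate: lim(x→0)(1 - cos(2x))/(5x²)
Using 1-cos(u) ≈ u²/2 for small u:
(1-cos(2x)) ≈ (2x)²/2 = 4x²/2
So limit = 4/(2·5) = 2/5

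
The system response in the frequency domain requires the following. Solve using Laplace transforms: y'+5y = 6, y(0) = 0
Take L of both sides: sY(s) - 0 + 5Y(s) = 6/s
Y(s)(s + 5) = 6/s + 0
Y(s) = 6/(s(s + 5)) + 0/(s + 5)
Partial fractions: 6/(s(s + 5)) = (6/5)/s - (6/5)/(s + 5)
So Y(s) = (6/5)/s - (6/5)/(s + 5)
Inverse transform (L^(-1){1/s} = 1, L^(-1){1/(s + 5)} = e^(-5t)):

Answer: y(t) = 6/5 - (6/5)·e^(-5t)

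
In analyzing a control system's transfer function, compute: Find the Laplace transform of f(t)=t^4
L{t^n} = n!/s^(n+1)
L{t^4} = 4!/s^5 = 24/s^5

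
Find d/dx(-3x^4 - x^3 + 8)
Power rule: d/dx(ax^n)=n·a·x^(n-1)
Term by term: -12·x^3 - 3·x^2

Answer: -12x^3 - 3x^2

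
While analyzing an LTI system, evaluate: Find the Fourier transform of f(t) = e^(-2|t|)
Using the standard pair: F{e^(-a|t|)} = 2a/(a^2+omega^2)
With a = 2: F(omega) = 4/(4+omega^2)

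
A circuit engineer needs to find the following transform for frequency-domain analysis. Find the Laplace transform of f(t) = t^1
L{t^n} = n!/s^(n + 1)
L{t^1} = 1!/s^2 = 1/s^2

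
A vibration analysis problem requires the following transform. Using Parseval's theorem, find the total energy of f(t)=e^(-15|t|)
Parseval's theorem: E=integral |f(t)|^2 dt=(1/2pi) integral |F(omega)|^2 domega
E=integral_{-inf}^{inf} e^(-30|t|) dt=2*integral_0^inf e^(-30t) dt=2/(2*15)=1/15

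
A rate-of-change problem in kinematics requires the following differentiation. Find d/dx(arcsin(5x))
d/dx[arcsin(u)]=u'/√(1-u²), u=5x, u'=5

Answer: 5/√(1 - 25x²)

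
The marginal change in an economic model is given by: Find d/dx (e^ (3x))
Chain rule: d/dx[e^u] = e^u · u' where u = 3x
u' = 3

Answer: 3·e^(3x)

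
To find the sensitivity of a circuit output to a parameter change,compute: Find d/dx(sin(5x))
Chain rule: d/dx[sin(u)]=cos(u)·u' where u=5x
u'=5

Answer: 5·cos(5x)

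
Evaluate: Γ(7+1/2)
Γ(n+1/2)=(2n)!√π/(4^n·n!)
=87178291200√π/(16384·5040)=(135135/128)·√π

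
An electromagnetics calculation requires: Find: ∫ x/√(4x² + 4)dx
Let u=4x²+4, du=8x dx
∫ (1/8)·u^(-1/2) du=√u/4+C

Answer: √(4x²+4)/4+C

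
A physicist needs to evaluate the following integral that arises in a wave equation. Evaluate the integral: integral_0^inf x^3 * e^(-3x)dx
This is a Gamma integral. Substitute u = 3x (du = 3 dx):
integral_0^inf x^3 * e^(-3x) dx = (1/3^4) integral_0^inf u^3 * e^(-u) du
= Gamma(4)/3^4 = 3!/3^4 = 6/81

Answer: 2/27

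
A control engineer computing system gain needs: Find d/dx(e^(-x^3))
Chain rule: d/dx[e^u]=e^u · u' where u=-x^3
u'=-3x^2

Answer: -3x^2·e^(-x^3)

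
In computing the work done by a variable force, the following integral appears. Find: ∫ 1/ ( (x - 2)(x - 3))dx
Partial fractions: 1/((x-2)(x-3))=A/(x-2) + B/(x-3)
A=-1, B=1
∫ [-1· 1/(x-2) + 1· 1/(x-3)] dx
=(1)[ln|x-3| - ln|x-2|] + C

Answer: ln|(x-3)/(x-2)| + C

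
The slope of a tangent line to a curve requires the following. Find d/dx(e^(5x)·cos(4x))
Product rule: (fg)' = f'g + fg'
f = e^(5x), f' = 5·e^(5x)
g = cos(4x), g' = -4·sin(4x)

Answer: 5·e^(5x)·cos(4x) - 4·e^(5x)·sin(4x)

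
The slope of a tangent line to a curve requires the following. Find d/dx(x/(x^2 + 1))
Quotient rule: (f/g)' = (f'g - fg')/g²
f = x, f' = 1
g = x^2+1, g' = 2x

Answer: (1·(x^2+1)-2x^2)/(x^2+1)²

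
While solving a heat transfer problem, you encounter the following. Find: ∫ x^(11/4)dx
Power rule: ∫ x^(11/4) dx = x^(15/4)/(15/4) + C

Answer: (4/15)·x^(15/4) + C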